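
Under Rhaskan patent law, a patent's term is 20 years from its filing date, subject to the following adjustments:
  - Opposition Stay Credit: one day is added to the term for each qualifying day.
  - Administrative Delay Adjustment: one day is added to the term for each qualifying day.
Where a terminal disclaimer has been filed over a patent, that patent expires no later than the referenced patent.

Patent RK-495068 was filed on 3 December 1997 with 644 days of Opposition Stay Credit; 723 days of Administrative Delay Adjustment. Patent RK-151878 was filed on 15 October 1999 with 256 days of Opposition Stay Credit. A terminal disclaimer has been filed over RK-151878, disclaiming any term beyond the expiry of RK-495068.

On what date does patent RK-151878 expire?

Natural term of RK-151878:
  Base: filing + 20 years → 15 October 2019.
  Opposition Stay Credit: +256 days → 27 June 2020.
Expiry of referenced patent RK-495068:
  Base: filing + 20 years → 3 December 2017.
  Opposition Stay Credit: +644 days → 8 September 2019.
  Administrative Delay Adjustment: +723 days → 31 August 2021.
Terminal disclaimer: RK-151878 expires on the earlier of 27 June 2020 and 31 August 2021.

June 27, 2020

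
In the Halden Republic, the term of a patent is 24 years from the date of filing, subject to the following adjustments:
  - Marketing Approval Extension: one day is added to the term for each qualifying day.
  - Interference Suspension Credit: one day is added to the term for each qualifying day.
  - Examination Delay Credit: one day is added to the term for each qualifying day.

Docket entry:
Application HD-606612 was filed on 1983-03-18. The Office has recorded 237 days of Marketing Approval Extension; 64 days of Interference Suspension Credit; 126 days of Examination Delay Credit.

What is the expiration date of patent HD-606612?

Base term: filing date + 24 years → 18 March 2007.
Marketing Approval Extension: +237 days → 10 November 2007.
Interference Suspension Credit: +64 days → 13 January 2008.
Examination Delay Credit: +126 days → 18 May 2008.

May 18, 2008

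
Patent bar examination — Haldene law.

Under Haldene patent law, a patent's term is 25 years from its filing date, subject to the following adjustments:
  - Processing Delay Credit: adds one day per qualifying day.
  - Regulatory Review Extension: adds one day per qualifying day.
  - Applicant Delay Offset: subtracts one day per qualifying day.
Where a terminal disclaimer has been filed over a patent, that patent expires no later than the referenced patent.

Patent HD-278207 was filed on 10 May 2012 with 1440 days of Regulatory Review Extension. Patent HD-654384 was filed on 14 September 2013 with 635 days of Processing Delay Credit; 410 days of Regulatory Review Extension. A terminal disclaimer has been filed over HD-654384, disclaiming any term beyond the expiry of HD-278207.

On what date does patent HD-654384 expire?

2041-04-19

Natural term of HD-654384:
  Base: filing + 25 years → 14 September 2038.
  Processing Delay Credit: +635 days → 10 June 2040.
  Regulatory Review Extension: +410 days → 25 July 2041.
Expiry of referenced patent HD-278207:
  Base: filing + 25 years → 10 May 2037.
  Regulatory Review Extension: +1440 days → 19 April 2041.
Terminal disclaimer: HD-654384 expires on the earlier of 25 July 2041 and 19 April 2041.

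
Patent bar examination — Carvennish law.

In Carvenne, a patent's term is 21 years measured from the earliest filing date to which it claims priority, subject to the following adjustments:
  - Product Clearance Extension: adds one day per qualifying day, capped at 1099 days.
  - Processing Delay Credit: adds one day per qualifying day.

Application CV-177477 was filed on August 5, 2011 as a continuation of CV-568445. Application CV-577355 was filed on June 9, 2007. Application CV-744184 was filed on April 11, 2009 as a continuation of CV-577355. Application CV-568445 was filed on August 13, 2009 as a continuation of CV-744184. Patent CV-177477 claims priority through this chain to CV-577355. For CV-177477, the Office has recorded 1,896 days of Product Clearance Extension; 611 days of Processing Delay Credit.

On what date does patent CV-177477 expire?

Earliest priority filing: 9 June 2007.
Base term: 9 June 2007 + 21 years → 9 June 2028.
Product Clearance Extension: 1896 days claimed exceeds the 1099-day cap, so +1099 days → 13 June 2031.
Processing Delay Credit: +611 days → 13 February 2033.

2033-02-13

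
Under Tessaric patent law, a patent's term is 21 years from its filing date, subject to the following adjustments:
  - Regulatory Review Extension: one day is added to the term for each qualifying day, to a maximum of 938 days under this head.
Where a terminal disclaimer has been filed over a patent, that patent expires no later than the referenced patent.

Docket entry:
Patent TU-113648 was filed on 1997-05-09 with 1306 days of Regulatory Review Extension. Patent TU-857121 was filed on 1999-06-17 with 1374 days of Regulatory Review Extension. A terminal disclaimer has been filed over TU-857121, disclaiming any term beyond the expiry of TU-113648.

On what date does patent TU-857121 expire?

December 2, 2020

Natural term of TU-857121:
  Base: filing + 21 years → 17 June 2020.
  Regulatory Review Extension: 1374 days claimed exceeds the 938-day cap, so +938 days → 11 January 2023.
Expiry of referenced patent TU-113648:
  Base: filing + 21 years → 9 May 2018.
  Regulatory Review Extension: 1306 days claimed exceeds the 938-day cap, so +938 days → 2 December 2020.
Terminal disclaimer: TU-857121 expires on the earlier of 11 January 2023 and 2 December 2020.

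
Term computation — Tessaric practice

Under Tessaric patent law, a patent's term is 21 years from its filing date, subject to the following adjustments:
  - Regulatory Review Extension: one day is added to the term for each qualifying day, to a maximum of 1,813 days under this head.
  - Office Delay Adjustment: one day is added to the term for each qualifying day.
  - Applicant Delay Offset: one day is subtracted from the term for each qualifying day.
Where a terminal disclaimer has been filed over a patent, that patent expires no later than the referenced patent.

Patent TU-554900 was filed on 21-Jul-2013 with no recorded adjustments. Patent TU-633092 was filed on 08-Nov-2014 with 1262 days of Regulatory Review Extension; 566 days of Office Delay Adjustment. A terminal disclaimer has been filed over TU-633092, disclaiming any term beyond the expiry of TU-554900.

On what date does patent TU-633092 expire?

2034-07-21

Natural term of TU-633092:
  Base: filing + 21 years → 8 November 2035.
  Regulatory Review Extension: 1262 days (within the 1813-day cap) → +1262 days → 23 April 2039.
  Office Delay Adjustment: +566 days → 9 November 2040.
Expiry of referenced patent TU-554900:
  Base: filing + 21 years → 21 July 2034.
Terminal disclaimer: TU-633092 expires on the earlier of 9 November 2040 and 21 July 2034.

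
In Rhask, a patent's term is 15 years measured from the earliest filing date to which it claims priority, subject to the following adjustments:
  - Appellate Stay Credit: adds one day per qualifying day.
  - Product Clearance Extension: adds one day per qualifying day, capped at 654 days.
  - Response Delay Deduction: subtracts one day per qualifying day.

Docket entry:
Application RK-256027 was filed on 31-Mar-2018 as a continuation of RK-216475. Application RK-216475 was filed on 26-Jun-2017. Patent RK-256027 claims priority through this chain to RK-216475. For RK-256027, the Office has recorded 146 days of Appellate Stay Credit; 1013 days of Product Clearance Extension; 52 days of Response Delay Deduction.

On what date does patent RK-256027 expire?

Earliest priority filing: 26 June 2017.
Base term: 26 June 2017 + 15 years → 26 June 2032.
Appellate Stay Credit: +146 days → 19 November 2032.
Product Clearance Extension: 1013 days claimed exceeds the 654-day cap, so +654 days → 4 September 2034.
Response Delay Deduction: −52 days → 14 July 2034.

2034-07-14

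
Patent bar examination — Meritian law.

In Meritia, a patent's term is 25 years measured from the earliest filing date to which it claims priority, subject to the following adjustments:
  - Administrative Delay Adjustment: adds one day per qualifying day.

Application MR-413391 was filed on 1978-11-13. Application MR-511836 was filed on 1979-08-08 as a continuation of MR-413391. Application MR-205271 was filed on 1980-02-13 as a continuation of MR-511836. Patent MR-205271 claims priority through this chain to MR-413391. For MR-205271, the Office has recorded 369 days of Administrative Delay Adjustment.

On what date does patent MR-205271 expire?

Earliest priority filing: 13 November 1978.
Base term: 13 November 1978 + 25 years → 13 November 2003.
Administrative Delay Adjustment: +369 days → 16 November 2004.

2004-11-16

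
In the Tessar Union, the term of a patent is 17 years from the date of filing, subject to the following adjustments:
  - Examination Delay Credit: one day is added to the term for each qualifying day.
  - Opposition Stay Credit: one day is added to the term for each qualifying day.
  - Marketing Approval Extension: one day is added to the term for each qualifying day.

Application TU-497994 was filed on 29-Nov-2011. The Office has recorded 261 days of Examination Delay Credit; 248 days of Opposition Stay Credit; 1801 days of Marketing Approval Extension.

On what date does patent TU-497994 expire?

Base term: filing date + 17 years → 29 November 2028.
Examination Delay Credit: +261 days → 17 August 2029.
Opposition Stay Credit: +248 days → 22 April 2030.
Marketing Approval Extension: +1801 days → 28 March 2035.

March 28, 2035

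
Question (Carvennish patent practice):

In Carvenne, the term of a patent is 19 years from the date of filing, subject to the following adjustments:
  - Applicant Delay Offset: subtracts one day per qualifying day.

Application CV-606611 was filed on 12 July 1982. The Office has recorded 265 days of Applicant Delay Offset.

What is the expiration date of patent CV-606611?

2000-10-20

Base term: filing date + 19 years → 12 July 2001.
Applicant Delay Offset: −265 days → 20 October 2000.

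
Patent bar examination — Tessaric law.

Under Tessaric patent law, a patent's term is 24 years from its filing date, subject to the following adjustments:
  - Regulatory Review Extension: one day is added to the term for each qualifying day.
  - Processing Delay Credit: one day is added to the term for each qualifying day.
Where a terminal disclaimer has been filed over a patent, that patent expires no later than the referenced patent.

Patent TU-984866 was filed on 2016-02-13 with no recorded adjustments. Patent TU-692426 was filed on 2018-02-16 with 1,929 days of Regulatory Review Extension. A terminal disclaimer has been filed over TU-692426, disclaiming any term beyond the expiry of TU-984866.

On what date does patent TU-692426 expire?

February 13, 2040

Natural term of TU-692426:
  Base: filing + 24 years → 16 February 2042.
  Regulatory Review Extension: +1929 days → 30 May 2047.
Expiry of referenced patent TU-984866:
  Base: filing + 24 years → 13 February 2040.
Terminal disclaimer: TU-692426 expires on the earlier of 30 May 2047 and 13 February 2040.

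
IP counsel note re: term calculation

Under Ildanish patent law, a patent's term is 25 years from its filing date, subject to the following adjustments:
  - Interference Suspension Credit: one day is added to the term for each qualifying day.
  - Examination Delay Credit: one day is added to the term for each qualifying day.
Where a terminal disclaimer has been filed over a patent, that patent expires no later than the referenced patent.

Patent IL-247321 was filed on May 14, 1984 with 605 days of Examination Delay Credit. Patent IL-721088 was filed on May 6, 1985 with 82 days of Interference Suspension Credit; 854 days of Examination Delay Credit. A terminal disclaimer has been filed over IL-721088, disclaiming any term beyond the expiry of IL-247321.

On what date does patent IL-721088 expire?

Natural term of IL-721088:
  Base: filing + 25 years → 6 May 2010.
  Interference Suspension Credit: +82 days → 27 July 2010.
  Examination Delay Credit: +854 days → 27 November 2012.
Expiry of referenced patent IL-247321:
  Base: filing + 25 years → 14 May 2009.
  Examination Delay Credit: +605 days → 9 January 2011.
Terminal disclaimer: IL-721088 expires on the earlier of 27 November 2012 and 9 January 2011.

2011-01-09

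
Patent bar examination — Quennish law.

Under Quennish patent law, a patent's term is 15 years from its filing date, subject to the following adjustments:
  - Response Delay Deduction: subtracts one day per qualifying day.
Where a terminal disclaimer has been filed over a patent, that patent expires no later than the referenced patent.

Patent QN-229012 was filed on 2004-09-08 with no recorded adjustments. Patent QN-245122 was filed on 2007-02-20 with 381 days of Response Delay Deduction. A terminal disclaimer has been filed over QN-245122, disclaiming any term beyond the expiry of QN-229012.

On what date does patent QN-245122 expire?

Natural term of QN-245122:
  Base: filing + 15 years → 20 February 2022.
  Response Delay Deduction: −381 days → 4 February 2021.
Expiry of referenced patent QN-229012:
  Base: filing + 15 years → 8 September 2019.
Terminal disclaimer: QN-245122 expires on the earlier of 4 February 2021 and 8 September 2019.

September 8, 2019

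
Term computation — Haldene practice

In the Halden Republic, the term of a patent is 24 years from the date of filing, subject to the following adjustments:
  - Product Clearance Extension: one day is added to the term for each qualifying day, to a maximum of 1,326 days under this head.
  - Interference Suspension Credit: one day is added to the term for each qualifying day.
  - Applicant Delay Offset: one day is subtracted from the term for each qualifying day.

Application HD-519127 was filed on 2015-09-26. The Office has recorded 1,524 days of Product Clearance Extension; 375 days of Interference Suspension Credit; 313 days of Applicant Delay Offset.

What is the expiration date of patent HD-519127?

Base term: filing date + 24 years → 26 September 2039.
Product Clearance Extension: 1524 days claimed exceeds the 1326-day cap, so +1326 days → 14 May 2043.
Interference Suspension Credit: +375 days → 23 May 2044.
Applicant Delay Offset: −313 days → 15 July 2043.

2043-07-15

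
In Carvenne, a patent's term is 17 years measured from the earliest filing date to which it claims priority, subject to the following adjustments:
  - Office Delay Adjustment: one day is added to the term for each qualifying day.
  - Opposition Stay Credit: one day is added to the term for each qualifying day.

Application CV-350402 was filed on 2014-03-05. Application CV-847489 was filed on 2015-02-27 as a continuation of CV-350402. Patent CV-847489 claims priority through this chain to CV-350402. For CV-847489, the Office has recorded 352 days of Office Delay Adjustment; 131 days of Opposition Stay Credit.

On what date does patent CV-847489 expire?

Earliest priority filing: 5 March 2014.
Base term: 5 March 2014 + 17 years → 5 March 2031.
Office Delay Adjustment: +352 days → 20 February 2032.
Opposition Stay Credit: +131 days → 30 June 2032.

June 30, 2032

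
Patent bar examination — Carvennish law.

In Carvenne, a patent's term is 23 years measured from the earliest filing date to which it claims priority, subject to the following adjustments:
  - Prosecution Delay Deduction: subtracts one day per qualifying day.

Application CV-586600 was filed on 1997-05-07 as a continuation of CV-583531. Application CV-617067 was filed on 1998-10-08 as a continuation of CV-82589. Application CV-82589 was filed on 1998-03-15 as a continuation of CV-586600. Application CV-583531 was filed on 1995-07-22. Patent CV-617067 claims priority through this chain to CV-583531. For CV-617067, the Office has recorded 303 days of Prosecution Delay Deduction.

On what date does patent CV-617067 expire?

Earliest priority filing: 22 July 1995.
Base term: 22 July 1995 + 23 years → 22 July 2018.
Prosecution Delay Deduction: −303 days → 22 September 2017.

September 22, 2017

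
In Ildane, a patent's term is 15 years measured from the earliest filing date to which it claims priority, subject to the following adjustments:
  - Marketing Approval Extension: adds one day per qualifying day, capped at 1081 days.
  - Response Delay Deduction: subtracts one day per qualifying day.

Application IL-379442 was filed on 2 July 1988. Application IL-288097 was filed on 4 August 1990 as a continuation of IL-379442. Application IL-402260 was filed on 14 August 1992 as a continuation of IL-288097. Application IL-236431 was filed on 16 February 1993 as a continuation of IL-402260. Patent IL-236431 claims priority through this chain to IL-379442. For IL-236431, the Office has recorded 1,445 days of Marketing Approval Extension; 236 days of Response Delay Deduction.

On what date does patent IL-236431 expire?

2005-10-24

Earliest priority filing: 2 July 1988.
Base term: 2 July 1988 + 15 years → 2 July 2003.
Marketing Approval Extension: 1445 days claimed exceeds the 1081-day cap, so +1081 days → 17 June 2006.
Response Delay Deduction: −236 days → 24 October 2005.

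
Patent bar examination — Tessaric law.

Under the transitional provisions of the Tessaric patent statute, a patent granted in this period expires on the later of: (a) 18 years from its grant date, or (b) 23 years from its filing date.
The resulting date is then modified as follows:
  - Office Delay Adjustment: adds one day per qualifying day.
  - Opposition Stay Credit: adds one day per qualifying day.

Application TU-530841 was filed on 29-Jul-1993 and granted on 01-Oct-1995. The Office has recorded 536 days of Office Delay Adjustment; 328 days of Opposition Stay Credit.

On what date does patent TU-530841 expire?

(a) grant + 18 years → 1 October 2013.
(b) filing + 23 years → 29 July 2016.
Later of the two: 29 July 2016.
Office Delay Adjustment: +536 days → 16 January 2018.
Opposition Stay Credit: +328 days → 10 December 2018.

December 10, 2018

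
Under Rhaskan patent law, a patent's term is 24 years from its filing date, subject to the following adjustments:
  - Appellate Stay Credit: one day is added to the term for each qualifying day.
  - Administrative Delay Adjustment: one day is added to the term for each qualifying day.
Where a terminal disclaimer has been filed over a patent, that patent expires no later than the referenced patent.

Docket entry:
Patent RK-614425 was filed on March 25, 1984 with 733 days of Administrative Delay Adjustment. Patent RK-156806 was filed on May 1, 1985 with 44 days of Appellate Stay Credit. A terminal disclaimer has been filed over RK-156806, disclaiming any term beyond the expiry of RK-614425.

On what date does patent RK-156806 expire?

June 14, 2009

Natural term of RK-156806:
  Base: filing + 24 years → 1 May 2009.
  Appellate Stay Credit: +44 days → 14 June 2009.
Expiry of referenced patent RK-614425:
  Base: filing + 24 years → 25 March 2008.
  Administrative Delay Adjustment: +733 days → 28 March 2010.
Terminal disclaimer: RK-156806 expires on the earlier of 14 June 2009 and 28 March 2010.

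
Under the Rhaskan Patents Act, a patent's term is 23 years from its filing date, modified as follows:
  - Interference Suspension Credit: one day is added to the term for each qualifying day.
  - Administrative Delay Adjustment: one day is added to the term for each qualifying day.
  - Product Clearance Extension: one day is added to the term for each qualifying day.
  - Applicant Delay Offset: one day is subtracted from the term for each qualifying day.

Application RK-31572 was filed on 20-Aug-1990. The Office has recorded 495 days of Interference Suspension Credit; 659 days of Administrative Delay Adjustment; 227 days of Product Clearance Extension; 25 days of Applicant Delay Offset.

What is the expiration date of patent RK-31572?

Base term: filing date + 23 years → 20 August 2013.
Interference Suspension Credit: +495 days → 28 December 2014.
Administrative Delay Adjustment: +659 days → 17 October 2016.
Product Clearance Extension: +227 days → 1 June 2017.
Applicant Delay Offset: −25 days → 7 May 2017.

2017-05-07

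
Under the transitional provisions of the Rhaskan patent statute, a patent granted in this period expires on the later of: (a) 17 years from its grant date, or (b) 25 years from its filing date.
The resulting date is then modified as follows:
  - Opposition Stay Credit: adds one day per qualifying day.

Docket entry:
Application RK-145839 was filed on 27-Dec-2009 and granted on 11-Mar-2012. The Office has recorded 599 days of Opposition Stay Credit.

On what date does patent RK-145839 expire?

August 17, 2036

(a) grant + 17 years → 11 March 2029.
(b) filing + 25 years → 27 December 2034.
Later of the two: 27 December 2034.
Opposition Stay Credit: +599 days → 17 August 2036.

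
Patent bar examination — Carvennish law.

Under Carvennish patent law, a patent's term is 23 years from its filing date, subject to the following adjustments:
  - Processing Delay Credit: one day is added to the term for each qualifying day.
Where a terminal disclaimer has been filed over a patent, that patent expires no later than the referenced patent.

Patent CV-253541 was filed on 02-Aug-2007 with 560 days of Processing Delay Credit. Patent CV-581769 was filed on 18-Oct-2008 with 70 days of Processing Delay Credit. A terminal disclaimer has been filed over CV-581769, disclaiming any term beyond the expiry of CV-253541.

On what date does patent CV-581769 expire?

December 27, 2031

Natural term of CV-581769:
  Base: filing + 23 years → 18 October 2031.
  Processing Delay Credit: +70 days → 27 December 2031.
Expiry of referenced patent CV-253541:
  Base: filing + 23 years → 2 August 2030.
  Processing Delay Credit: +560 days → 13 February 2032.
Terminal disclaimer: CV-581769 expires on the earlier of 27 December 2031 and 13 February 2032.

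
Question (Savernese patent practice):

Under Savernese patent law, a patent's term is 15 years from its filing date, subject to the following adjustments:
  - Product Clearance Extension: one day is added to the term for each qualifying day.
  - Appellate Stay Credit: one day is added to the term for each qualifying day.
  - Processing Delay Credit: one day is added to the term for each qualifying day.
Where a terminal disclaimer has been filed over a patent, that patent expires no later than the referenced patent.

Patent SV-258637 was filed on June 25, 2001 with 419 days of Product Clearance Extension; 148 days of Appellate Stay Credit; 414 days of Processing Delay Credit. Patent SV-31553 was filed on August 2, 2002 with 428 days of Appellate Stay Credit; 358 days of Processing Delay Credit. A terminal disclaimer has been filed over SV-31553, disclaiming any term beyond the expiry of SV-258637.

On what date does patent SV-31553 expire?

2019-03-03

Natural term of SV-31553:
  Base: filing + 15 years → 2 August 2017.
  Appellate Stay Credit: +428 days → 4 October 2018.
  Processing Delay Credit: +358 days → 27 September 2019.
Expiry of referenced patent SV-258637:
  Base: filing + 15 years → 25 June 2016.
  Product Clearance Extension: +419 days → 18 August 2017.
  Appellate Stay Credit: +148 days → 13 January 2018.
  Processing Delay Credit: +414 days → 3 March 2019.
Terminal disclaimer: SV-31553 expires on the earlier of 27 September 2019 and 3 March 2019.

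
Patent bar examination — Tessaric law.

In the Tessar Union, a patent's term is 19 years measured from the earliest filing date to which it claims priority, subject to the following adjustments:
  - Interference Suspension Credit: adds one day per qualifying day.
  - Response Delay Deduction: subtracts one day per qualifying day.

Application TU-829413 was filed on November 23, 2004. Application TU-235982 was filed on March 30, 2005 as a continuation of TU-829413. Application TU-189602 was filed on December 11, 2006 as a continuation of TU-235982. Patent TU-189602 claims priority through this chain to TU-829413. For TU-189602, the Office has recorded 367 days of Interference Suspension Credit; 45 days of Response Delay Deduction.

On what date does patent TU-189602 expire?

Earliest priority filing: 23 November 2004.
Base term: 23 November 2004 + 19 years → 23 November 2023.
Interference Suspension Credit: +367 days → 24 November 2024.
Response Delay Deduction: −45 days → 10 October 2024.

2024-10-10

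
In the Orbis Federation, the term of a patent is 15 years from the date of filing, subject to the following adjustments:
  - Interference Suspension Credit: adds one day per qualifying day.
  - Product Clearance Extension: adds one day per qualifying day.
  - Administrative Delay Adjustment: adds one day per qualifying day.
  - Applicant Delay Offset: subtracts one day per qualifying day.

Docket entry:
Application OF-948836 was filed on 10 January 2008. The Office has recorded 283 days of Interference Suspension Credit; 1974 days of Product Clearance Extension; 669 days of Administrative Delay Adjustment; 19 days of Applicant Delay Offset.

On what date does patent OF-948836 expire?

December 26, 2030

Base term: filing date + 15 years → 10 January 2023.
Interference Suspension Credit: +283 days → 20 October 2023.
Product Clearance Extension: +1974 days → 16 March 2029.
Administrative Delay Adjustment: +669 days → 14 January 2031.
Applicant Delay Offset: −19 days → 26 December 2030.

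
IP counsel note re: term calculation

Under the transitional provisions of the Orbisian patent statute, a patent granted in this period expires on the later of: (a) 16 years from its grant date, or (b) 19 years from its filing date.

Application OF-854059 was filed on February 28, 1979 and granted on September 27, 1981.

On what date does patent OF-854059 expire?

1998-02-28

(a) grant + 16 years → 27 September 1997.
(b) filing + 19 years → 28 February 1998.
Later of the two: 28 February 1998.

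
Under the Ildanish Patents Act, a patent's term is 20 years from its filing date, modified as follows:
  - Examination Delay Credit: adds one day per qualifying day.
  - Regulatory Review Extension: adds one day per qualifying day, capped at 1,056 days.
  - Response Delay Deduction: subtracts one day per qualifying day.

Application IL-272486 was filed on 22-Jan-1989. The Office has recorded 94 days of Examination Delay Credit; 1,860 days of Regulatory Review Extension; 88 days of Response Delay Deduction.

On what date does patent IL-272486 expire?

2011-12-20

Base term: filing date + 20 years → 22 January 2009.
Examination Delay Credit: +94 days → 26 April 2009.
Regulatory Review Extension: 1860 days claimed exceeds the 1056-day cap, so +1056 days → 17 March 2012.
Response Delay Deduction: −88 days → 20 December 2011.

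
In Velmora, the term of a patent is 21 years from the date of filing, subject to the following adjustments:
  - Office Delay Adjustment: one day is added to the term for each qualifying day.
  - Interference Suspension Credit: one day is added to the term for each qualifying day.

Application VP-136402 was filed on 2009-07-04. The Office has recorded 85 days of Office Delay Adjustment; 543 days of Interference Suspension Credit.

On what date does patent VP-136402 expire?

Base term: filing date + 21 years → 4 July 2030.
Office Delay Adjustment: +85 days → 27 September 2030.
Interference Suspension Credit: +543 days → 23 March 2032.

2032-03-23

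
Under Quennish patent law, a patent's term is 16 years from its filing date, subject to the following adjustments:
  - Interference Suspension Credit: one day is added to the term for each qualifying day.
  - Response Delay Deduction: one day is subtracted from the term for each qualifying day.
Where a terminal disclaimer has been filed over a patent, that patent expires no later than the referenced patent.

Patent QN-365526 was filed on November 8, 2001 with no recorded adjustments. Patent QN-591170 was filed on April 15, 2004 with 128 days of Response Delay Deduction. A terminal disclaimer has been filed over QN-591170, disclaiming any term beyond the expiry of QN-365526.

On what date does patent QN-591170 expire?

November 8, 2017

Natural term of QN-591170:
  Base: filing + 16 years → 15 April 2020.
  Response Delay Deduction: −128 days → 9 December 2019.
Expiry of referenced patent QN-365526:
  Base: filing + 16 years → 8 November 2017.
Terminal disclaimer: QN-591170 expires on the earlier of 9 December 2019 and 8 November 2017.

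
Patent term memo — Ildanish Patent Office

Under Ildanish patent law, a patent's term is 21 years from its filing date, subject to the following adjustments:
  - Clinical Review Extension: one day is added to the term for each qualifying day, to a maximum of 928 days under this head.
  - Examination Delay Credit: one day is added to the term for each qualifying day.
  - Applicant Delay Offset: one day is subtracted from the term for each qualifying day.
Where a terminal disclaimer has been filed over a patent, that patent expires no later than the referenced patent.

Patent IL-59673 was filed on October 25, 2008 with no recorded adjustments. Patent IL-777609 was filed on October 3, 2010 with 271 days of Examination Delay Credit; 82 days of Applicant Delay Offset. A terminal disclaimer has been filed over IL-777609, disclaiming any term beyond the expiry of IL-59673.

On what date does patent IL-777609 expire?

Natural term of IL-777609:
  Base: filing + 21 years → 3 October 2031.
  Examination Delay Credit: +271 days → 30 June 2032.
  Applicant Delay Offset: −82 days → 9 April 2032.
Expiry of referenced patent IL-59673:
  Base: filing + 21 years → 25 October 2029.
Terminal disclaimer: IL-777609 expires on the earlier of 9 April 2032 and 25 October 2029.

October 25, 2029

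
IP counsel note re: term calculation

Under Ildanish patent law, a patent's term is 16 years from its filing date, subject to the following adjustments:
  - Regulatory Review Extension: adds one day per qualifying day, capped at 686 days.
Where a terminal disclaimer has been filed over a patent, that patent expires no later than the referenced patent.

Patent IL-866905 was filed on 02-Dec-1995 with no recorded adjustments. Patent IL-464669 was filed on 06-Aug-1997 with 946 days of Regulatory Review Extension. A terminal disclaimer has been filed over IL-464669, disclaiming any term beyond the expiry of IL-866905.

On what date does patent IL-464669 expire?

December 2, 2011

Natural term of IL-464669:
  Base: filing + 16 years → 6 August 2013.
  Regulatory Review Extension: 946 days claimed exceeds the 686-day cap, so +686 days → 23 June 2015.
Expiry of referenced patent IL-866905:
  Base: filing + 16 years → 2 December 2011.
Terminal disclaimer: IL-464669 expires on the earlier of 23 June 2015 and 2 December 2011.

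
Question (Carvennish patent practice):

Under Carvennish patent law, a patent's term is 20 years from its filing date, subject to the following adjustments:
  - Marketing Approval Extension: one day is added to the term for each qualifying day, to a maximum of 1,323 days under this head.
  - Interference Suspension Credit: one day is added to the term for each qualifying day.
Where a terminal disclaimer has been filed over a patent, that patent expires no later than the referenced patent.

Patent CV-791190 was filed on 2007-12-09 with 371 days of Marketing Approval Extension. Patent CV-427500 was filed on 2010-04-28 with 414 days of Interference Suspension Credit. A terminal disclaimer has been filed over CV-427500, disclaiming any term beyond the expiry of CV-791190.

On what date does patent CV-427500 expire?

December 14, 2028

Natural term of CV-427500:
  Base: filing + 20 years → 28 April 2030.
  Interference Suspension Credit: +414 days → 16 June 2031.
Expiry of referenced patent CV-791190:
  Base: filing + 20 years → 9 December 2027.
  Marketing Approval Extension: 371 days (within the 1323-day cap) → +371 days → 14 December 2028.
Terminal disclaimer: CV-427500 expires on the earlier of 16 June 2031 and 14 December 2028.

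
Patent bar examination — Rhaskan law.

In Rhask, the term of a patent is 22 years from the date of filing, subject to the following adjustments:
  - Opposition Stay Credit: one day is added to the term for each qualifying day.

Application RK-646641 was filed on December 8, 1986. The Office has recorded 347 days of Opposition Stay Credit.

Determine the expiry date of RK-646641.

November 20, 2009

Base term: filing date + 22 years → 8 December 2008.
Opposition Stay Credit: +347 days → 20 November 2009.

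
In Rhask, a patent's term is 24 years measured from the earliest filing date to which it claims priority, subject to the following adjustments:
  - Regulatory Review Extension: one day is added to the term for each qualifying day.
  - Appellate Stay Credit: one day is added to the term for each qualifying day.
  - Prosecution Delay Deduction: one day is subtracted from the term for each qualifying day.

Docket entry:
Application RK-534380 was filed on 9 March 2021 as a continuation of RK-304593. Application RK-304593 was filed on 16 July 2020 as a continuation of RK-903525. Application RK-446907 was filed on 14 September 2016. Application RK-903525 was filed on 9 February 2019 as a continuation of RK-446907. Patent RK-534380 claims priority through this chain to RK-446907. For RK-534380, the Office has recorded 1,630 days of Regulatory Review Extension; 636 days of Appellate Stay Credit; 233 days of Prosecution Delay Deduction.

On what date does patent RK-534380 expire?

Earliest priority filing: 14 September 2016.
Base term: 14 September 2016 + 24 years → 14 September 2040.
Regulatory Review Extension: +1630 days → 2 March 2045.
Appellate Stay Credit: +636 days → 28 November 2046.
Prosecution Delay Deduction: −233 days → 9 April 2046.

April 9, 2046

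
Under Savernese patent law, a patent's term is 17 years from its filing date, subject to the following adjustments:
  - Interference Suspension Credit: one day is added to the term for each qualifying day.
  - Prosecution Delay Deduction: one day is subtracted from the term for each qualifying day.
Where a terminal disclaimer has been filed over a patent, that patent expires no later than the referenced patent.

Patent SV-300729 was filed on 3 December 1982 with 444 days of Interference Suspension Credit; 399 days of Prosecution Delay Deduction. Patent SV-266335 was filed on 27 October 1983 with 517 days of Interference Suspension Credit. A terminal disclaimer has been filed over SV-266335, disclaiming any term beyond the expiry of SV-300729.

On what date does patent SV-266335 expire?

Natural term of SV-266335:
  Base: filing + 17 years → 27 October 2000.
  Interference Suspension Credit: +517 days → 28 March 2002.
Expiry of referenced patent SV-300729:
  Base: filing + 17 years → 3 December 1999.
  Interference Suspension Credit: +444 days → 19 February 2001.
  Prosecution Delay Deduction: −399 days → 17 January 2000.
Terminal disclaimer: SV-266335 expires on the earlier of 28 March 2002 and 17 January 2000.

January 17, 2000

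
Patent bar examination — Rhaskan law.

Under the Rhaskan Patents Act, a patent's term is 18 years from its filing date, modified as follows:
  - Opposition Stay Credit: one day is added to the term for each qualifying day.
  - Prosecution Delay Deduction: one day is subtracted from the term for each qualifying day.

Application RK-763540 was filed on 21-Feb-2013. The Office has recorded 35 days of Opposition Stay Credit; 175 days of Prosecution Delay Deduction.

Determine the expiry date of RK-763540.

Base term: filing date + 18 years → 21 February 2031.
Opposition Stay Credit: +35 days → 28 March 2031.
Prosecution Delay Deduction: −175 days → 4 October 2030.

October 4, 2030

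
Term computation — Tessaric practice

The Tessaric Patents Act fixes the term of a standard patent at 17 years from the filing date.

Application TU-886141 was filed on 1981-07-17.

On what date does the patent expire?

1998-07-17

Filing date + 17 years → 17 July 1998.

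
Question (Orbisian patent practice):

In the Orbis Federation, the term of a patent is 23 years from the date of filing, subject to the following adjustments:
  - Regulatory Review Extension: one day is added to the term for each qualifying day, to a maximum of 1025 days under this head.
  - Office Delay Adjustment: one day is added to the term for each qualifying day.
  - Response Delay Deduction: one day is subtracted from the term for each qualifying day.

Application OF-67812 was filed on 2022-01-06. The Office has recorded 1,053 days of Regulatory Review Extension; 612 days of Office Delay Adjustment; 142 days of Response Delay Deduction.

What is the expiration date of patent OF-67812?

February 9, 2049

Base term: filing date + 23 years → 6 January 2045.
Regulatory Review Extension: 1053 days claimed exceeds the 1025-day cap, so +1025 days → 28 October 2047.
Office Delay Adjustment: +612 days → 1 July 2049.
Response Delay Deduction: −142 days → 9 February 2049.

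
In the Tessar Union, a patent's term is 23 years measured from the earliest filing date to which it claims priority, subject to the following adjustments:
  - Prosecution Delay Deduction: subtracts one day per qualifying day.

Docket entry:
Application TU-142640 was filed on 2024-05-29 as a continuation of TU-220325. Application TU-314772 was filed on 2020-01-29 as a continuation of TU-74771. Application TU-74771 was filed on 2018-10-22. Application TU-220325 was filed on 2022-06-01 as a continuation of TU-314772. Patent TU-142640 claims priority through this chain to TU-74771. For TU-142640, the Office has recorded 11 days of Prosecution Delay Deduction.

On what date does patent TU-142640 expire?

Earliest priority filing: 22 October 2018.
Base term: 22 October 2018 + 23 years → 22 October 2041.
Prosecution Delay Deduction: −11 days → 11 October 2041.

2041-10-11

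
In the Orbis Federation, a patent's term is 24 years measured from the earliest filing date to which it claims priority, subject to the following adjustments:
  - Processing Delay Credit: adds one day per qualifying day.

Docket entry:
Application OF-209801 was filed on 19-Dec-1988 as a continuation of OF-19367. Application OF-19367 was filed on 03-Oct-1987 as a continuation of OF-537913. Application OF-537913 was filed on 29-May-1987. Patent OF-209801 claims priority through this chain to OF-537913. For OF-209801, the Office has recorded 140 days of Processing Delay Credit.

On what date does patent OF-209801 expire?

October 16, 2011

Earliest priority filing: 29 May 1987.
Base term: 29 May 1987 + 24 years → 29 May 2011.
Processing Delay Credit: +140 days → 16 October 2011.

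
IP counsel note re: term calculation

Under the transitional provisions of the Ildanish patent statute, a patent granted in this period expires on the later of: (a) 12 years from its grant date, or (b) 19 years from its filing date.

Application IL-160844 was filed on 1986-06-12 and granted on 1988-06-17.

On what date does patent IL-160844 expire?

2005-06-12

(a) grant + 12 years → 17 June 2000.
(b) filing + 19 years → 12 June 2005.
Later of the two: 12 June 2005.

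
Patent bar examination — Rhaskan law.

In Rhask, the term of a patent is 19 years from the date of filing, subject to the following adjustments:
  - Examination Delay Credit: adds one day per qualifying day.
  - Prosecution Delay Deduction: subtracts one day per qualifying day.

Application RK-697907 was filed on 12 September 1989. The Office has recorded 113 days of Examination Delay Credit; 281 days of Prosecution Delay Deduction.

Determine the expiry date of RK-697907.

Base term: filing date + 19 years → 12 September 2008.
Examination Delay Credit: +113 days → 3 January 2009.
Prosecution Delay Deduction: −281 days → 28 March 2008.

March 28, 2008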